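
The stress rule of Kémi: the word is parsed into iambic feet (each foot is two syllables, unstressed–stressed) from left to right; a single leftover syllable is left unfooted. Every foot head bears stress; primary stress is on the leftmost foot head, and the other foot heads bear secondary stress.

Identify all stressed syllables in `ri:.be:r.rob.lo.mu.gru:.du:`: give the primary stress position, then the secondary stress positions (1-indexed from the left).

Parse left to right into iambic (σˈσ) feet: (ri:.ˈbe:r) (rob.ˈlo) (mu.ˈgru:) du:. Syllable 7 is left unfooted.
Foot heads (stressed positions): 2, 4, 6.
End Rule Leftmost: primary stress on the leftmost head = syllable 2.
Secondary stress on 4, 6: ri:.ˈbe:r.rob.ˌlo.mu.ˌgru:.du:.

primary 2, secondary 4, 6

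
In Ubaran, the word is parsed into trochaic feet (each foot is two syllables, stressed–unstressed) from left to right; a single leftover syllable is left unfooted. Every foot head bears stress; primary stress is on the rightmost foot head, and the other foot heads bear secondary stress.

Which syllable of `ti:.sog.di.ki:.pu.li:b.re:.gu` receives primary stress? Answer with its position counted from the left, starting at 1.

Parse left to right into trochaic (ˈσσ) feet: (ˈti:.sog) (ˈdi.ki:) (ˈpu.li:b) (ˈre:.gu).
Foot heads (stressed positions): 1, 3, 5, 7.
End Rule Rightmost: primary stress on the rightmost head = syllable 7.
Primary stress: syllable 7 → ti:.sog.di.ki:.pu.li:b.ˈre:.gu.

7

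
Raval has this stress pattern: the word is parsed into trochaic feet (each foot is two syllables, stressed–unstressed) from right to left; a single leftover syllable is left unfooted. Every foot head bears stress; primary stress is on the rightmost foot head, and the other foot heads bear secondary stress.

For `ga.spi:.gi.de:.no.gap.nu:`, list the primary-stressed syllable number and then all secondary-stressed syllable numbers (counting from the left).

primary 6, secondary 2, 4

Parse right to left into trochaic (ˈσσ) feet: ga (ˈspi:.gi) (ˈde:.no) (ˈgap.nu:). Syllable 1 is left unfooted.
Foot heads (stressed positions): 2, 4, 6.
End Rule Rightmost: primary stress on the rightmost head = syllable 6.
Secondary stress on 2, 4: ga.ˌspi:.gi.ˌde:.no.ˈgap.nu:.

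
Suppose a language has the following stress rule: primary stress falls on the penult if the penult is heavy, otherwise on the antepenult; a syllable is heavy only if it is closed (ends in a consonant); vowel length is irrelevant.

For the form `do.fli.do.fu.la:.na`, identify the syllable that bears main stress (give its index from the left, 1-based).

4

Weights: 4 fu L, 5 la: L, 6 na L.
The penult (syllable 5, la:) is light, so stress falls on the antepenult (syllable 4, fu).
Primary stress: syllable 4 → do.fli.do.ˈfu.la:.na.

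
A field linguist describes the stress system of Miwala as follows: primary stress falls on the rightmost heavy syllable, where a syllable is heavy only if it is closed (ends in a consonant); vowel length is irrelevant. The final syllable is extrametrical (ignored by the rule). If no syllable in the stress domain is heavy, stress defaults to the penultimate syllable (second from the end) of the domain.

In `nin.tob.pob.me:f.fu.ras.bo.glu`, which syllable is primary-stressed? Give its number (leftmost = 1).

The final syllable (8, glu) is extrametrical; the stress domain is syllables 1–7.
Weights: 1 nin H, 2 tob H, 3 pob H, 4 me:f H, 5 fu L, 6 ras H, 7 bo L.
Heavy syllables in the domain: 1, 2, 3, 4, 6. The rightmost is syllable 6 (ras).
Primary stress: syllable 6 → nin.tob.pob.me:f.fu.ˈras.bo.glu.

6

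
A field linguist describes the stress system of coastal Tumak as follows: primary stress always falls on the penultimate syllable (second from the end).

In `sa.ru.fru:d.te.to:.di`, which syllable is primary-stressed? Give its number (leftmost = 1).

The word has 6 syllables; the penultimate syllable (second from the end) is syllable 5 (to:).
Primary stress: syllable 5 → sa.ru.fru:d.te.ˈto:.di.

5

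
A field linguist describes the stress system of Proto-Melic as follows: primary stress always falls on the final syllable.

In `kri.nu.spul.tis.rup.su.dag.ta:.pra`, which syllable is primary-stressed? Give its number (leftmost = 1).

9

The word has 9 syllables; the final syllable is syllable 9 (pra).
Primary stress: syllable 9 → kri.nu.spul.tis.rup.su.dag.ta:.ˈpra.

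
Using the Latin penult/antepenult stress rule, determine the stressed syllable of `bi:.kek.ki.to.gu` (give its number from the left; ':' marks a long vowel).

Classical Latin: stress the penult if heavy (long vowel or closed), else the antepenult.
Weights: 3 ki L, 4 to L, 5 gu L.
The penult (syllable 4, to) is light, so stress falls on the antepenult (syllable 3, ki).
Stress on syllable 3: bi:.kek.ˈki.to.gu.

3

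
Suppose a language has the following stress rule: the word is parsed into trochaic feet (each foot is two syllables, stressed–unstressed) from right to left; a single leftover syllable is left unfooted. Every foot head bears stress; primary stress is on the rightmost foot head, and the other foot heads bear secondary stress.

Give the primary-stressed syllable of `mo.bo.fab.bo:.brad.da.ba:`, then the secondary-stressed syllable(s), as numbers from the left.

primary 6, secondary 2, 4

Parse right to left into trochaic (ˈσσ) feet: mo (ˈbo.fab) (ˈbo:.brad) (ˈda.ba:). Syllable 1 is left unfooted.
Foot heads (stressed positions): 2, 4, 6.
End Rule Rightmost: primary stress on the rightmost head = syllable 6.
Secondary stress on 2, 4: mo.ˌbo.fab.ˌbo:.brad.ˈda.ba:.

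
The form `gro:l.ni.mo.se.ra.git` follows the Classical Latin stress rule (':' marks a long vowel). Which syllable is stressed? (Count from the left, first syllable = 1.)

Classical Latin: stress the penult if heavy (long vowel or closed), else the antepenult.
Weights: 4 se L, 5 ra L, 6 git H.
The penult (syllable 5, ra) is light, so stress falls on the antepenult (syllable 4, se).
Stress on syllable 4: gro:l.ni.mo.ˈse.ra.git.

4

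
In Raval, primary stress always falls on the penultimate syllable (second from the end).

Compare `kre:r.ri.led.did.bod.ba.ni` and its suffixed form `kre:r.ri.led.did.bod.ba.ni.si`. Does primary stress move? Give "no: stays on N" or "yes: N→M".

yes: 6→7

Base `kre:r.ri.led.did.bod.ba.ni` (7 syllables):
  The word has 7 syllables; the penultimate syllable (second from the end) is syllable 6 (ba).
  → primary stress on syllable 6.
Suffixed `kre:r.ri.led.did.bod.ba.ni.si` (8 syllables):
  The word has 8 syllables; the penultimate syllable (second from the end) is syllable 7 (ni).
  → primary stress on syllable 7.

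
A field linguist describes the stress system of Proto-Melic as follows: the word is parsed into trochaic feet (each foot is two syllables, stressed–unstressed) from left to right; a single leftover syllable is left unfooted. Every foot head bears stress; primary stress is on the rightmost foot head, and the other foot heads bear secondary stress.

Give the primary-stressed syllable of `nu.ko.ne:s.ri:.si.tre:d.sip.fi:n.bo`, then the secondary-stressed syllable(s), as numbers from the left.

Parse left to right into trochaic (ˈσσ) feet: (ˈnu.ko) (ˈne:s.ri:) (ˈsi.tre:d) (ˈsip.fi:n) bo. Syllable 9 is left unfooted.
Foot heads (stressed positions): 1, 3, 5, 7.
End Rule Rightmost: primary stress on the rightmost head = syllable 7.
Secondary stress on 1, 3, 5: ˌnu.ko.ˌne:s.ri:.ˌsi.tre:d.ˈsip.fi:n.bo.

primary 7, secondary 1, 3, 5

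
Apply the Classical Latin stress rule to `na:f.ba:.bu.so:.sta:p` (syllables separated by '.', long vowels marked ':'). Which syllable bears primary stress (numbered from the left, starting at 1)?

4

Classical Latin: stress the penult if heavy (long vowel or closed), else the antepenult.
Weights: 3 bu L, 4 so: H, 5 sta:p H.
The penult (syllable 4, so:) is heavy, so it takes stress.
Stress on syllable 4: na:f.ba:.bu.ˈso:.sta:p.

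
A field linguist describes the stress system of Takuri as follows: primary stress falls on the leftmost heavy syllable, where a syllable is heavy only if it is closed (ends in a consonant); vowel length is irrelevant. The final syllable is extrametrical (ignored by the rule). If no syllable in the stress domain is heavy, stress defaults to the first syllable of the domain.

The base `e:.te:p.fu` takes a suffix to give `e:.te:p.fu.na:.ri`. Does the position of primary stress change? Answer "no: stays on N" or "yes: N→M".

no: stays on 2

Base `e:.te:p.fu` (3 syllables):
  The final syllable (3, fu) is extrametrical; the stress domain is syllables 1–2.
  Weights: 1 e: L, 2 te:p H.
  Heavy syllables in the domain: 2. The leftmost is syllable 2 (te:p).
  → primary stress on syllable 2.
Suffixed `e:.te:p.fu.na:.ri` (5 syllables):
  The final syllable (5, ri) is extrametrical; the stress domain is syllables 1–4.
  Weights: 1 e: L, 2 te:p H, 3 fu L, 4 na: L.
  Heavy syllables in the domain: 2. The leftmost is syllable 2 (te:p).
  → primary stress on syllable 2.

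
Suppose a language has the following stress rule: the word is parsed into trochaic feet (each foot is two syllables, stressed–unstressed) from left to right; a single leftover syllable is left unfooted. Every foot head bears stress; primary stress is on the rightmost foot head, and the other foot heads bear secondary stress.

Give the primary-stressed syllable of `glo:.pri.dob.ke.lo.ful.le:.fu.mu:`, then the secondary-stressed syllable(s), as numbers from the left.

Parse left to right into trochaic (ˈσσ) feet: (ˈglo:.pri) (ˈdob.ke) (ˈlo.ful) (ˈle:.fu) mu:. Syllable 9 is left unfooted.
Foot heads (stressed positions): 1, 3, 5, 7.
End Rule Rightmost: primary stress on the rightmost head = syllable 7.
Secondary stress on 1, 3, 5: ˌglo:.pri.ˌdob.ke.ˌlo.ful.ˈle:.fu.mu:.

primary 7, secondary 1, 3, 5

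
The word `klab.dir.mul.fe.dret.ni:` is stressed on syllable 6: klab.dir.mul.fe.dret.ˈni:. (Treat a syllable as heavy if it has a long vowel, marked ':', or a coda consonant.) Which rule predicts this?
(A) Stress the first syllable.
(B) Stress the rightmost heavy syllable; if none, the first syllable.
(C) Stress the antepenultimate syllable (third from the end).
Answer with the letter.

B

Rule A → syllable 1 (observed: 6).
Rule B → syllable 6 ✓.
Rule C → syllable 4 (observed: 6).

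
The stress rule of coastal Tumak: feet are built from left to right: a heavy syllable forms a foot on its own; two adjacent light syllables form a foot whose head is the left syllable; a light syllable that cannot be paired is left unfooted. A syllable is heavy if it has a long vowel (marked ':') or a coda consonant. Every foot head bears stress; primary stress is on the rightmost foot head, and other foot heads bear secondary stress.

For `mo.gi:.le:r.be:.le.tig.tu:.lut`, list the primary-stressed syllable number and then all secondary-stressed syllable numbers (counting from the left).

primary 8, secondary 2, 3, 4, 6, 7

Weights: 1 mo L, 2 gi: H, 3 le:r H, 4 be: H, 5 le L, 6 tig H, 7 tu: H, 8 lut H.
Parse left to right (heavy = foot alone; LL = one foot; stranded L unfooted): mo (ˈgi:) (ˈle:r) (ˈbe:) le (ˈtig) (ˈtu:) (ˈlut).
Foot heads: 2, 3, 4, 6, 7, 8.
Primary stress on the rightmost head = syllable 8.
Secondary stress on 2, 3, 4, 6, 7: mo.ˌgi:.ˌle:r.ˌbe:.le.ˌtig.ˌtu:.ˈlut.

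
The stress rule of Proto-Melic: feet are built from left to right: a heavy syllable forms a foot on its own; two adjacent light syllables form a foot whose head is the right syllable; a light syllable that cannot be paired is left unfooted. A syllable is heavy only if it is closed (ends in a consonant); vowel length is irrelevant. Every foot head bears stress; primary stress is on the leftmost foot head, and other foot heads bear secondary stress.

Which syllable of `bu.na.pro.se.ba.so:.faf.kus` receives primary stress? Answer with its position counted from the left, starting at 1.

2

Weights: 1 bu L, 2 na L, 3 pro L, 4 se L, 5 ba L, 6 so: L, 7 faf H, 8 kus H.
Parse left to right (heavy = foot alone; LL = one foot; stranded L unfooted): (bu.ˈna) (pro.ˈse) (ba.ˈso:) (ˈfaf) (ˈkus).
Foot heads: 2, 4, 6, 7, 8.
Primary stress on the leftmost head = syllable 2.
Primary stress: syllable 2 → bu.ˈna.pro.se.ba.so:.faf.kus.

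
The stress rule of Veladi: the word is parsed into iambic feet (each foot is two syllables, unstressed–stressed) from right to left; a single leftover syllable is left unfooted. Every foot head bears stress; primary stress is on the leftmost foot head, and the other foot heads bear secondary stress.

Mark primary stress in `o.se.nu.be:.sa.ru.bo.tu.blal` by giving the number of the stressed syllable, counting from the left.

Parse right to left into iambic (σˈσ) feet: o (se.ˈnu) (be:.ˈsa) (ru.ˈbo) (tu.ˈblal). Syllable 1 is left unfooted.
Foot heads (stressed positions): 3, 5, 7, 9.
End Rule Leftmost: primary stress on the leftmost head = syllable 3.
Primary stress: syllable 3 → o.se.ˈnu.be:.sa.ru.bo.tu.blal.

3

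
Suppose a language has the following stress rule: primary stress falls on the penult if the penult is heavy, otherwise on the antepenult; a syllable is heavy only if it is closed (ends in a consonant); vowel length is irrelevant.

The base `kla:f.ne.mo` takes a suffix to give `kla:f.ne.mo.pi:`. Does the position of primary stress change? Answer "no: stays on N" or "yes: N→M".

Base `kla:f.ne.mo` (3 syllables):
  Weights: 1 kla:f H, 2 ne L, 3 mo L.
  The penult (syllable 2, ne) is light, so stress falls on the antepenult (syllable 1, kla:f).
  → primary stress on syllable 1.
Suffixed `kla:f.ne.mo.pi:` (4 syllables):
  Weights: 2 ne L, 3 mo L, 4 pi: L.
  The penult (syllable 3, mo) is light, so stress falls on the antepenult (syllable 2, ne).
  → primary stress on syllable 2.

yes: 1→2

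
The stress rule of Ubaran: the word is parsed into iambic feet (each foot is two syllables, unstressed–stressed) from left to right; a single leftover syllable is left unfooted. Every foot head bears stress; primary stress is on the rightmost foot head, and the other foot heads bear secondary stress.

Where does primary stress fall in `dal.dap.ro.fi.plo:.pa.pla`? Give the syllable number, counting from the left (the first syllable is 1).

6

Parse left to right into iambic (σˈσ) feet: (dal.ˈdap) (ro.ˈfi) (plo:.ˈpa) pla. Syllable 7 is left unfooted.
Foot heads (stressed positions): 2, 4, 6.
End Rule Rightmost: primary stress on the rightmost head = syllable 6.
Primary stress: syllable 6 → dal.dap.ro.fi.plo:.ˈpa.pla.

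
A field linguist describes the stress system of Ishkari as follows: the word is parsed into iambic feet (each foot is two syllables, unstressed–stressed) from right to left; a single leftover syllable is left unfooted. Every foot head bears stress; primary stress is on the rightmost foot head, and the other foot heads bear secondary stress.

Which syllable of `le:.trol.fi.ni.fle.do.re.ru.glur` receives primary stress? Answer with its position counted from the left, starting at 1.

9

Parse right to left into iambic (σˈσ) feet: le: (trol.ˈfi) (ni.ˈfle) (do.ˈre) (ru.ˈglur). Syllable 1 is left unfooted.
Foot heads (stressed positions): 3, 5, 7, 9.
End Rule Rightmost: primary stress on the rightmost head = syllable 9.
Primary stress: syllable 9 → le:.trol.fi.ni.fle.do.re.ru.ˈglur.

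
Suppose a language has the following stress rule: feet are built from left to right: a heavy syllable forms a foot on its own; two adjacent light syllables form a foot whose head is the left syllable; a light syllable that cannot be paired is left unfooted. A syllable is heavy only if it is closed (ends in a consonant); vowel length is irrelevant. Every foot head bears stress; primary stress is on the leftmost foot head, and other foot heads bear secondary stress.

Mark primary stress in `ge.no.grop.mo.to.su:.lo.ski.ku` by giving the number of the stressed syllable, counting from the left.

Weights: 1 ge L, 2 no L, 3 grop H, 4 mo L, 5 to L, 6 su: L, 7 lo L, 8 ski L, 9 ku L.
Parse left to right (heavy = foot alone; LL = one foot; stranded L unfooted): (ˈge.no) (ˈgrop) (ˈmo.to) (ˈsu:.lo) (ˈski.ku).
Foot heads: 1, 3, 4, 6, 8.
Primary stress on the leftmost head = syllable 1.
Primary stress: syllable 1 → ˈge.no.grop.mo.to.su:.lo.ski.ku.

1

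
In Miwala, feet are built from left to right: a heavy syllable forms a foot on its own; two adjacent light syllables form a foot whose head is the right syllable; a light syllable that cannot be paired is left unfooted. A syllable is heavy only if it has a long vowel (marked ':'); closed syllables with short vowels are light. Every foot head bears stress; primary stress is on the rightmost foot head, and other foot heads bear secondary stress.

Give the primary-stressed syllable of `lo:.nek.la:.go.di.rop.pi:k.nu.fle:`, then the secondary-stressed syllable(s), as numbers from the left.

primary 9, secondary 1, 3, 5, 7

Weights: 1 lo: H, 2 nek L, 3 la: H, 4 go L, 5 di L, 6 rop L, 7 pi:k H, 8 nu L, 9 fle: H.
Parse left to right (heavy = foot alone; LL = one foot; stranded L unfooted): (ˈlo:) nek (ˈla:) (go.ˈdi) rop (ˈpi:k) nu (ˈfle:).
Foot heads: 1, 3, 5, 7, 9.
Primary stress on the rightmost head = syllable 9.
Secondary stress on 1, 3, 5, 7: ˌlo:.nek.ˌla:.go.ˌdi.rop.ˌpi:k.nu.ˈfle:.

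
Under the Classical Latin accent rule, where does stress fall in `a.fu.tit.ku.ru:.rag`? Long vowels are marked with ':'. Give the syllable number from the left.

Classical Latin: stress the penult if heavy (long vowel or closed), else the antepenult.
Weights: 4 ku L, 5 ru: H, 6 rag H.
The penult (syllable 5, ru:) is heavy, so it takes stress.
Stress on syllable 5: a.fu.tit.ku.ˈru:.rag.

5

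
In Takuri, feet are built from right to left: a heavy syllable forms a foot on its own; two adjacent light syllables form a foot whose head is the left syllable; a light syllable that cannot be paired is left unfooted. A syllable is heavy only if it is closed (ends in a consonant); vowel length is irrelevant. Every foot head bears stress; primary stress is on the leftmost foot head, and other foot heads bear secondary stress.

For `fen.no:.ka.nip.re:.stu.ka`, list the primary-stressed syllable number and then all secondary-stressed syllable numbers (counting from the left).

Weights: 1 fen H, 2 no: L, 3 ka L, 4 nip H, 5 re: L, 6 stu L, 7 ka L.
Parse right to left (heavy = foot alone; LL = one foot; stranded L unfooted): (ˈfen) (ˈno:.ka) (ˈnip) re: (ˈstu.ka).
Foot heads: 1, 2, 4, 6.
Primary stress on the leftmost head = syllable 1.
Secondary stress on 2, 4, 6: ˈfen.ˌno:.ka.ˌnip.re:.ˌstu.ka.

primary 1, secondary 2, 4, 6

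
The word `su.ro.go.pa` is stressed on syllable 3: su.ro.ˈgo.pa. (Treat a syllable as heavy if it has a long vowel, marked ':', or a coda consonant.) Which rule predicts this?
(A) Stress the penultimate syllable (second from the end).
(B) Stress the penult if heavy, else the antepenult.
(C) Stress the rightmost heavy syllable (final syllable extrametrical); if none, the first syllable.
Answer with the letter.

A

Rule A → syllable 3 ✓.
Rule B → syllable 2 (observed: 3).
Rule C → syllable 1 (observed: 3).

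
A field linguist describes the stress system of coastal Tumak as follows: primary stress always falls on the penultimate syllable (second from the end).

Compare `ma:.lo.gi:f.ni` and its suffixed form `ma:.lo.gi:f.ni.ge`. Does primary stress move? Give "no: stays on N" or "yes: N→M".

Base `ma:.lo.gi:f.ni` (4 syllables):
  The word has 4 syllables; the penultimate syllable (second from the end) is syllable 3 (gi:f).
  → primary stress on syllable 3.
Suffixed `ma:.lo.gi:f.ni.ge` (5 syllables):
  The word has 5 syllables; the penultimate syllable (second from the end) is syllable 4 (ni).
  → primary stress on syllable 4.

yes: 3→4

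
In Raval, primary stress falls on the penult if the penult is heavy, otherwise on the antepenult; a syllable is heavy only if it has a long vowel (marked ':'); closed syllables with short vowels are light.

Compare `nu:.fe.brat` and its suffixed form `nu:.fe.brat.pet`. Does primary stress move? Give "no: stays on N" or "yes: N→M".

yes: 1→2

Base `nu:.fe.brat` (3 syllables):
  Weights: 1 nu: H, 2 fe L, 3 brat L.
  The penult (syllable 2, fe) is light, so stress falls on the antepenult (syllable 1, nu:).
  → primary stress on syllable 1.
Suffixed `nu:.fe.brat.pet` (4 syllables):
  Weights: 2 fe L, 3 brat L, 4 pet L.
  The penult (syllable 3, brat) is light, so stress falls on the antepenult (syllable 2, fe).
  → primary stress on syllable 2.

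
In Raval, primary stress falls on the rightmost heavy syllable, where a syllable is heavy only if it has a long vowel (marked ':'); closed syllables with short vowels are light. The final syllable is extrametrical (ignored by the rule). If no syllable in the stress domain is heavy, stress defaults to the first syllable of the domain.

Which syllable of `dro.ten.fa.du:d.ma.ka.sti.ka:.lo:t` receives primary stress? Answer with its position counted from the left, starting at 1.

8

The final syllable (9, lo:t) is extrametrical; the stress domain is syllables 1–8.
Weights: 1 dro L, 2 ten L, 3 fa L, 4 du:d H, 5 ma L, 6 ka L, 7 sti L, 8 ka: H.
Heavy syllables in the domain: 4, 8. The rightmost is syllable 8 (ka:).
Primary stress: syllable 8 → dro.ten.fa.du:d.ma.ka.sti.ˈka:.lo:t.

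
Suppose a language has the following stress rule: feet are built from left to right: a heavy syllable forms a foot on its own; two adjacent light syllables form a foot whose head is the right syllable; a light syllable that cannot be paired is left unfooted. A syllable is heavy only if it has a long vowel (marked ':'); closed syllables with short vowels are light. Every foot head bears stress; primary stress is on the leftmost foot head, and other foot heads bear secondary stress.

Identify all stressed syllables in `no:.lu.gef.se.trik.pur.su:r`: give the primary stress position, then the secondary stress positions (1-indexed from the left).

Weights: 1 no: H, 2 lu L, 3 gef L, 4 se L, 5 trik L, 6 pur L, 7 su:r H.
Parse left to right (heavy = foot alone; LL = one foot; stranded L unfooted): (ˈno:) (lu.ˈgef) (se.ˈtrik) pur (ˈsu:r).
Foot heads: 1, 3, 5, 7.
Primary stress on the leftmost head = syllable 1.
Secondary stress on 3, 5, 7: ˈno:.lu.ˌgef.se.ˌtrik.pur.ˌsu:r.

primary 1, secondary 3, 5, 7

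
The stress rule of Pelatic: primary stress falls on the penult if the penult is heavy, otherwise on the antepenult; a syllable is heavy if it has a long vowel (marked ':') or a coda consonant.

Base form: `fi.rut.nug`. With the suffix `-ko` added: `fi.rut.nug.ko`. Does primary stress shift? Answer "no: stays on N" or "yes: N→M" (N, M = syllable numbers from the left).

Base `fi.rut.nug` (3 syllables):
  Weights: 1 fi L, 2 rut H, 3 nug H.
  The penult (syllable 2, rut) is heavy, so it takes stress.
  → primary stress on syllable 2.
Suffixed `fi.rut.nug.ko` (4 syllables):
  Weights: 2 rut H, 3 nug H, 4 ko L.
  The penult (syllable 3, nug) is heavy, so it takes stress.
  → primary stress on syllable 3.

yes: 2→3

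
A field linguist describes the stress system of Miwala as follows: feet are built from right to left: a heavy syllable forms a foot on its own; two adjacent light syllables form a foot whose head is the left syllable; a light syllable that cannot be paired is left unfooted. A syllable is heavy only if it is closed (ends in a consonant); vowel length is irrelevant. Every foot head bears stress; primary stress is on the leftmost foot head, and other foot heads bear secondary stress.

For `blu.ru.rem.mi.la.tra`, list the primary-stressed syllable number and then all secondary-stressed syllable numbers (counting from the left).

Weights: 1 blu L, 2 ru L, 3 rem H, 4 mi L, 5 la L, 6 tra L.
Parse right to left (heavy = foot alone; LL = one foot; stranded L unfooted): (ˈblu.ru) (ˈrem) mi (ˈla.tra).
Foot heads: 1, 3, 5.
Primary stress on the leftmost head = syllable 1.
Secondary stress on 3, 5: ˈblu.ru.ˌrem.mi.ˌla.tra.

primary 1, secondary 3, 5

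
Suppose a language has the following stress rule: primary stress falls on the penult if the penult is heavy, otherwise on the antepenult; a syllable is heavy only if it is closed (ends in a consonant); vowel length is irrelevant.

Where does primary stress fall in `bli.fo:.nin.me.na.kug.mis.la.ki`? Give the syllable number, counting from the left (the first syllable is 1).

Weights: 7 mis H, 8 la L, 9 ki L.
The penult (syllable 8, la) is light, so stress falls on the antepenult (syllable 7, mis).
Primary stress: syllable 7 → bli.fo:.nin.me.na.kug.ˈmis.la.ki.

7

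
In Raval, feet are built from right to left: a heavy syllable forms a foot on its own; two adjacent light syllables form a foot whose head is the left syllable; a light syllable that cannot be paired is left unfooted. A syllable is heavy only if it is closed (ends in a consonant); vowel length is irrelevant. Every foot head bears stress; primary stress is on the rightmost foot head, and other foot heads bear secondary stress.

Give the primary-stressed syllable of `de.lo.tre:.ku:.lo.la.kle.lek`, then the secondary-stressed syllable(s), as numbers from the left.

Weights: 1 de L, 2 lo L, 3 tre: L, 4 ku: L, 5 lo L, 6 la L, 7 kle L, 8 lek H.
Parse right to left (heavy = foot alone; LL = one foot; stranded L unfooted): de (ˈlo.tre:) (ˈku:.lo) (ˈla.kle) (ˈlek).
Foot heads: 2, 4, 6, 8.
Primary stress on the rightmost head = syllable 8.
Secondary stress on 2, 4, 6: de.ˌlo.tre:.ˌku:.lo.ˌla.kle.ˈlek.

primary 8, secondary 2, 4, 6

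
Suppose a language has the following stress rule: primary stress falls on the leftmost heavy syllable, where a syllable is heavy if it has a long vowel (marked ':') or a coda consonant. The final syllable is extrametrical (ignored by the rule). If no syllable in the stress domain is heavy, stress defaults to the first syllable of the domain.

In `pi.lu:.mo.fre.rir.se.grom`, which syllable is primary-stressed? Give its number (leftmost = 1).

The final syllable (7, grom) is extrametrical; the stress domain is syllables 1–6.
Weights: 1 pi L, 2 lu: H, 3 mo L, 4 fre L, 5 rir H, 6 se L.
Heavy syllables in the domain: 2, 5. The leftmost is syllable 2 (lu:).
Primary stress: syllable 2 → pi.ˈlu:.mo.fre.rir.se.grom.

2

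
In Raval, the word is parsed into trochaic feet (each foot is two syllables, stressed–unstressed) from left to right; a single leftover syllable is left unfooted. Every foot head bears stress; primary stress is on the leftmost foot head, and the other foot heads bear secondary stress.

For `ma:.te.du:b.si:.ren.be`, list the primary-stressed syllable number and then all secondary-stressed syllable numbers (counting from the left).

Parse left to right into trochaic (ˈσσ) feet: (ˈma:.te) (ˈdu:b.si:) (ˈren.be).
Foot heads (stressed positions): 1, 3, 5.
End Rule Leftmost: primary stress on the leftmost head = syllable 1.
Secondary stress on 3, 5: ˈma:.te.ˌdu:b.si:.ˌren.be.

primary 1, secondary 3, 5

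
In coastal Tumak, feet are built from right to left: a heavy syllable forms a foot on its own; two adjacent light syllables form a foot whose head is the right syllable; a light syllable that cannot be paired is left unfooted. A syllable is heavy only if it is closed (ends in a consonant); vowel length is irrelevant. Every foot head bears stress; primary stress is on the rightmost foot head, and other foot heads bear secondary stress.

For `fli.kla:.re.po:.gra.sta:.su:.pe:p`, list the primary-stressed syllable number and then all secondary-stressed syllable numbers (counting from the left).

primary 8, secondary 3, 5, 7

Weights: 1 fli L, 2 kla: L, 3 re L, 4 po: L, 5 gra L, 6 sta: L, 7 su: L, 8 pe:p H.
Parse right to left (heavy = foot alone; LL = one foot; stranded L unfooted): fli (kla:.ˈre) (po:.ˈgra) (sta:.ˈsu:) (ˈpe:p).
Foot heads: 3, 5, 7, 8.
Primary stress on the rightmost head = syllable 8.
Secondary stress on 3, 5, 7: fli.kla:.ˌre.po:.ˌgra.sta:.ˌsu:.ˈpe:p.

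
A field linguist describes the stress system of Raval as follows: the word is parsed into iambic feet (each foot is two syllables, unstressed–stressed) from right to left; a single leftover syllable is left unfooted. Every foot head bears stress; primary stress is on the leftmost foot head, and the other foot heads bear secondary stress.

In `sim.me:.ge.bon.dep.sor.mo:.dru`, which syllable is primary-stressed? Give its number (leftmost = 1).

2

Parse right to left into iambic (σˈσ) feet: (sim.ˈme:) (ge.ˈbon) (dep.ˈsor) (mo:.ˈdru).
Foot heads (stressed positions): 2, 4, 6, 8.
End Rule Leftmost: primary stress on the leftmost head = syllable 2.
Primary stress: syllable 2 → sim.ˈme:.ge.bon.dep.sor.mo:.dru.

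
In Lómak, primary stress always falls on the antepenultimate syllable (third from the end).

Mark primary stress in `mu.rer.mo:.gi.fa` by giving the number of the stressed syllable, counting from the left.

The word has 5 syllables; the antepenultimate syllable (third from the end) is syllable 3 (mo:).
Primary stress: syllable 3 → mu.rer.ˈmo:.gi.fa.

3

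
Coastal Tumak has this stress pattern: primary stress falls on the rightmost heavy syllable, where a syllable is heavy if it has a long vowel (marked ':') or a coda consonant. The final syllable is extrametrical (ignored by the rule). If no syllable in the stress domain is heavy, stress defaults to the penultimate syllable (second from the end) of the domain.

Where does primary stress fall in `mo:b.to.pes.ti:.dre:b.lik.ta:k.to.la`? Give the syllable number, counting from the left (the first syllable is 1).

The final syllable (9, la) is extrametrical; the stress domain is syllables 1–8.
Weights: 1 mo:b H, 2 to L, 3 pes H, 4 ti: H, 5 dre:b H, 6 lik H, 7 ta:k H, 8 to L.
Heavy syllables in the domain: 1, 3, 4, 5, 6, 7. The rightmost is syllable 7 (ta:k).
Primary stress: syllable 7 → mo:b.to.pes.ti:.dre:b.lik.ˈta:k.to.la.

7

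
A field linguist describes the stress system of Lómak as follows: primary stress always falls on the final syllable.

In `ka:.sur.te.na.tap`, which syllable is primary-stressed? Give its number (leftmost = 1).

The word has 5 syllables; the final syllable is syllable 5 (tap).
Primary stress: syllable 5 → ka:.sur.te.na.ˈtap.

5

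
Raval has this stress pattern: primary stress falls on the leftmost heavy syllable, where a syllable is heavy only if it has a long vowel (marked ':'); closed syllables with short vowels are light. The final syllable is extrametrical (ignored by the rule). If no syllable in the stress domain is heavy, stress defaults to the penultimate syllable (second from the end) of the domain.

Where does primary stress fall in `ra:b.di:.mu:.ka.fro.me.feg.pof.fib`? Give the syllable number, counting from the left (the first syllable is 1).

The final syllable (9, fib) is extrametrical; the stress domain is syllables 1–8.
Weights: 1 ra:b H, 2 di: H, 3 mu: H, 4 ka L, 5 fro L, 6 me L, 7 feg L, 8 pof L.
Heavy syllables in the domain: 1, 2, 3. The leftmost is syllable 1 (ra:b).
Primary stress: syllable 1 → ˈra:b.di:.mu:.ka.fro.me.feg.pof.fib.

1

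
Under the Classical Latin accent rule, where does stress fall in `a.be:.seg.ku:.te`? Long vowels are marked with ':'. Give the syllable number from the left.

Classical Latin: stress the penult if heavy (long vowel or closed), else the antepenult.
Weights: 3 seg H, 4 ku: H, 5 te L.
The penult (syllable 4, ku:) is heavy, so it takes stress.
Stress on syllable 4: a.be:.seg.ˈku:.te.

4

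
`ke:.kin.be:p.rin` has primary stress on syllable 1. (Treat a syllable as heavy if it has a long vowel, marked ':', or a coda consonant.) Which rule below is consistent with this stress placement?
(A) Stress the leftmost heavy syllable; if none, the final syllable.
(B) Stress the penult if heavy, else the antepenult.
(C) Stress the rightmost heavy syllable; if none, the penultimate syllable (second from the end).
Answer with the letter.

Rule A → syllable 1 ✓.
Rule B → syllable 3 (observed: 1).
Rule C → syllable 4 (observed: 1).

A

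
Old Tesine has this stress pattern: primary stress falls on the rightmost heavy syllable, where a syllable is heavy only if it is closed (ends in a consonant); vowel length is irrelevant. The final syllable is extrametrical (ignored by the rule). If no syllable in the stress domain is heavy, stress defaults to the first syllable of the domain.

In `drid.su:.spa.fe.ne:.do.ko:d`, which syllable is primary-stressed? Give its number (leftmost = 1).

The final syllable (7, ko:d) is extrametrical; the stress domain is syllables 1–6.
Weights: 1 drid H, 2 su: L, 3 spa L, 4 fe L, 5 ne: L, 6 do L.
Heavy syllables in the domain: 1. The rightmost is syllable 1 (drid).
Primary stress: syllable 1 → ˈdrid.su:.spa.fe.ne:.do.ko:d.

1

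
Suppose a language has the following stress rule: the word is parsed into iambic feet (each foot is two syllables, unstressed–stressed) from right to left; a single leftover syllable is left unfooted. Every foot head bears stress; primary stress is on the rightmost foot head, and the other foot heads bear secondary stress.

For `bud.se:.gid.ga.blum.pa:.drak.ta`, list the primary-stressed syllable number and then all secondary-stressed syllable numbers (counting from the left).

primary 8, secondary 2, 4, 6

Parse right to left into iambic (σˈσ) feet: (bud.ˈse:) (gid.ˈga) (blum.ˈpa:) (drak.ˈta).
Foot heads (stressed positions): 2, 4, 6, 8.
End Rule Rightmost: primary stress on the rightmost head = syllable 8.
Secondary stress on 2, 4, 6: bud.ˌse:.gid.ˌga.blum.ˌpa:.drak.ˈta.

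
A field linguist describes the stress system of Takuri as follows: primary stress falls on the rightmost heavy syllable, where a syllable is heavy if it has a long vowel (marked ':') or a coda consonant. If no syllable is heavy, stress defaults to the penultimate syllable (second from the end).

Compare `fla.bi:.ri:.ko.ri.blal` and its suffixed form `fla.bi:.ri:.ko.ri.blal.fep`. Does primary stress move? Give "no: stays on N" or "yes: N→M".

Base `fla.bi:.ri:.ko.ri.blal` (6 syllables):
  Weights: 1 fla L, 2 bi: H, 3 ri: H, 4 ko L, 5 ri L, 6 blal H.
  Heavy syllables in the domain: 2, 3, 6. The rightmost is syllable 6 (blal).
  → primary stress on syllable 6.
Suffixed `fla.bi:.ri:.ko.ri.blal.fep` (7 syllables):
  Weights: 1 fla L, 2 bi: H, 3 ri: H, 4 ko L, 5 ri L, 6 blal H, 7 fep H.
  Heavy syllables in the domain: 2, 3, 6, 7. The rightmost is syllable 7 (fep).
  → primary stress on syllable 7.

yes: 6→7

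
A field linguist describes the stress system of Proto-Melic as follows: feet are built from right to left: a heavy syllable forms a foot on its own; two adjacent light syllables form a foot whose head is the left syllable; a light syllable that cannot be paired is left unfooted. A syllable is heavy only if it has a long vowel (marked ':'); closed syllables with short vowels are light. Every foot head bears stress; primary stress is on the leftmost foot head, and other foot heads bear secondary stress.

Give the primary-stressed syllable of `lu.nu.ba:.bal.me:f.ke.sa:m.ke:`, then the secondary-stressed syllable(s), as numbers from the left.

Weights: 1 lu L, 2 nu L, 3 ba: H, 4 bal L, 5 me:f H, 6 ke L, 7 sa:m H, 8 ke: H.
Parse right to left (heavy = foot alone; LL = one foot; stranded L unfooted): (ˈlu.nu) (ˈba:) bal (ˈme:f) ke (ˈsa:m) (ˈke:).
Foot heads: 1, 3, 5, 7, 8.
Primary stress on the leftmost head = syllable 1.
Secondary stress on 3, 5, 7, 8: ˈlu.nu.ˌba:.bal.ˌme:f.ke.ˌsa:m.ˌke:.

primary 1, secondary 3, 5, 7, 8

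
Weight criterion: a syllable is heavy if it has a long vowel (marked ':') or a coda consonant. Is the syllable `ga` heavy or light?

`ga`: short vowel, open (no coda). Short vowel, open → light.

light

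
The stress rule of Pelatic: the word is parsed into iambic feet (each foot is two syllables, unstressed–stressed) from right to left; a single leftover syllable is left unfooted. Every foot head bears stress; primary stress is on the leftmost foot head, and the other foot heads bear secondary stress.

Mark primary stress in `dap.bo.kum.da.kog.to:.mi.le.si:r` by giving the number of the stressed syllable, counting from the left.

3

Parse right to left into iambic (σˈσ) feet: dap (bo.ˈkum) (da.ˈkog) (to:.ˈmi) (le.ˈsi:r). Syllable 1 is left unfooted.
Foot heads (stressed positions): 3, 5, 7, 9.
End Rule Leftmost: primary stress on the leftmost head = syllable 3.
Primary stress: syllable 3 → dap.bo.ˈkum.da.kog.to:.mi.le.si:r.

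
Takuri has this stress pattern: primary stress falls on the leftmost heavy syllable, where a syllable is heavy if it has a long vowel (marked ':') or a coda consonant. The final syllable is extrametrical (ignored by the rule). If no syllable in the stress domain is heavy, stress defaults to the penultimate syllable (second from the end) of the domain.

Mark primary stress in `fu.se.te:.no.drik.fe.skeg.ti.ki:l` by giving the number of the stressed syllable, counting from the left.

3

The final syllable (9, ki:l) is extrametrical; the stress domain is syllables 1–8.
Weights: 1 fu L, 2 se L, 3 te: H, 4 no L, 5 drik H, 6 fe L, 7 skeg H, 8 ti L.
Heavy syllables in the domain: 3, 5, 7. The leftmost is syllable 3 (te:).
Primary stress: syllable 3 → fu.se.ˈte:.no.drik.fe.skeg.ti.ki:l.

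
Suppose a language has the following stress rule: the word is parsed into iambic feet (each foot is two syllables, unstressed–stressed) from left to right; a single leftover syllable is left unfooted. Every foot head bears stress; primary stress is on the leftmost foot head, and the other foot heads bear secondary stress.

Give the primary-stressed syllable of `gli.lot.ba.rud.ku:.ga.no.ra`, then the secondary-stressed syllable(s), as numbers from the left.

primary 2, secondary 4, 6, 8

Parse left to right into iambic (σˈσ) feet: (gli.ˈlot) (ba.ˈrud) (ku:.ˈga) (no.ˈra).
Foot heads (stressed positions): 2, 4, 6, 8.
End Rule Leftmost: primary stress on the leftmost head = syllable 2.
Secondary stress on 4, 6, 8: gli.ˈlot.ba.ˌrud.ku:.ˌga.no.ˌra.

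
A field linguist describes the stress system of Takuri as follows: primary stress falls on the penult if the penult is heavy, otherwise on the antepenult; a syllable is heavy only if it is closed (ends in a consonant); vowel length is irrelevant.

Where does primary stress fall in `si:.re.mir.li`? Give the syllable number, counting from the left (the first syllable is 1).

3

Weights: 2 re L, 3 mir H, 4 li L.
The penult (syllable 3, mir) is heavy, so it takes stress.
Primary stress: syllable 3 → si:.re.ˈmir.li.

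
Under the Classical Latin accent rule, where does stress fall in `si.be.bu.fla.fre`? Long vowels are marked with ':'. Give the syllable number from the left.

Classical Latin: stress the penult if heavy (long vowel or closed), else the antepenult.
Weights: 3 bu L, 4 fla L, 5 fre L.
The penult (syllable 4, fla) is light, so stress falls on the antepenult (syllable 3, bu).
Stress on syllable 3: si.be.ˈbu.fla.fre.

3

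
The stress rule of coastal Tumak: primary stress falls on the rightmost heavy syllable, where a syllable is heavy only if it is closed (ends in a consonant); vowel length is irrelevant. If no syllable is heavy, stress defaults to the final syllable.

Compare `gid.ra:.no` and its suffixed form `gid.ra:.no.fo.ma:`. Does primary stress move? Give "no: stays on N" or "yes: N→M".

no: stays on 1

Base `gid.ra:.no` (3 syllables):
  Weights: 1 gid H, 2 ra: L, 3 no L.
  Heavy syllables in the domain: 1. The rightmost is syllable 1 (gid).
  → primary stress on syllable 1.
Suffixed `gid.ra:.no.fo.ma:` (5 syllables):
  Weights: 1 gid H, 2 ra: L, 3 no L, 4 fo L, 5 ma: L.
  Heavy syllables in the domain: 1. The rightmost is syllable 1 (gid).
  → primary stress on syllable 1.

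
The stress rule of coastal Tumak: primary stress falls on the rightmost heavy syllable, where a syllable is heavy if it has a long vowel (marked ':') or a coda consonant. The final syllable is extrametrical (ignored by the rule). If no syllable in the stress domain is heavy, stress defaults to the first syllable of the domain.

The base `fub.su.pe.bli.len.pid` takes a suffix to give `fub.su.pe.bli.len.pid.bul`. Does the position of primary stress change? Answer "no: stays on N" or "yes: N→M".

Base `fub.su.pe.bli.len.pid` (6 syllables):
  The final syllable (6, pid) is extrametrical; the stress domain is syllables 1–5.
  Weights: 1 fub H, 2 su L, 3 pe L, 4 bli L, 5 len H.
  Heavy syllables in the domain: 1, 5. The rightmost is syllable 5 (len).
  → primary stress on syllable 5.
Suffixed `fub.su.pe.bli.len.pid.bul` (7 syllables):
  The final syllable (7, bul) is extrametrical; the stress domain is syllables 1–6.
  Weights: 1 fub H, 2 su L, 3 pe L, 4 bli L, 5 len H, 6 pid H.
  Heavy syllables in the domain: 1, 5, 6. The rightmost is syllable 6 (pid).
  → primary stress on syllable 6.

yes: 5→6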